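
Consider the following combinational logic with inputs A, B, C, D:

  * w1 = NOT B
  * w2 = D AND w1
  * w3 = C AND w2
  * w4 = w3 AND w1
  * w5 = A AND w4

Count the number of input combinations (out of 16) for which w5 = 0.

15

w5 = A AND w4 must be 0, so at least one of A, w4 is 0.
Enumerating the 16 input combinations, 15 give w5 = 0 and 1 give w5 = 1.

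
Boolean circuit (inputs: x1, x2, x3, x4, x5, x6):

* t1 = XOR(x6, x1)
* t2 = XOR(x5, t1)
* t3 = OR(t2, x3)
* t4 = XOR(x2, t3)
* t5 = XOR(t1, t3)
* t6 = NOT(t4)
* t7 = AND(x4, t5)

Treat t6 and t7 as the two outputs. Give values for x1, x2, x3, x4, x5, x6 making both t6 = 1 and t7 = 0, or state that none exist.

Check with x1=1, x2=0, x3=0, x4=0, x5=1, x6=0:
t1 = XOR(x6, x1) = XOR(0, 1) = 1
t2 = XOR(x5, t1) = XOR(1, 1) = 0
t3 = OR(t2, x3) = OR(0, 0) = 0
t4 = XOR(x2, t3) = XOR(0, 0) = 0
t5 = XOR(t1, t3) = XOR(1, 0) = 1
t6 = NOT(t4) = NOT 0 = 1
t7 = AND(x4, t5) = AND(0, 1) = 0
So t6 = 1 and t7 = 0.

x1=1, x2=0, x3=0, x4=0, x5=1, x6=0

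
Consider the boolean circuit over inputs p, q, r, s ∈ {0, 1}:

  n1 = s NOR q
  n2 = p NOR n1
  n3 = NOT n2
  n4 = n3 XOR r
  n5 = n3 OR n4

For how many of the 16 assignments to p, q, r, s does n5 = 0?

3

n5 = n3 OR n4 must be 0, so both n3 = 0 and n4 = 0.
n3 = NOT n2 must be 0, so n2 = 1.
n4 = n3 XOR r must be 0, so n3 and r are equal.
Satisfying assignments:
  p=0, q=0, r=0, s=1
  p=0, q=1, r=0, s=0
  p=0, q=1, r=0, s=1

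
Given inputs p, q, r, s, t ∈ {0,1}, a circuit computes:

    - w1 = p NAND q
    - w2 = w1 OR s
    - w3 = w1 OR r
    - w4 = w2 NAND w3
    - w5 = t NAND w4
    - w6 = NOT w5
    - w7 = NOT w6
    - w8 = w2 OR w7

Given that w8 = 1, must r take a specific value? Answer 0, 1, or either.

Both values of r occur among assignments with w8 = 1:
  r=0: p=0, q=0, r=0, s=0, t=0
  r=1: p=0, q=0, r=1, s=0, t=0

either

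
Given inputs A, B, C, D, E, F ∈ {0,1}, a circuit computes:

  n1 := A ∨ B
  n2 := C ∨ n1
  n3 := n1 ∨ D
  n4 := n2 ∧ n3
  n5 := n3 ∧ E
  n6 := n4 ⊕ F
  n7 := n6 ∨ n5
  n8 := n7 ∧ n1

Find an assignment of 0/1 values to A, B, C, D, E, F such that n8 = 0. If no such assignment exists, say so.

Check with A=0, B=0, C=0, D=1, E=0, F=0:
n1 = A ∨ B = 0 ∨ 0 = 0
n2 = C ∨ n1 = 0 ∨ 0 = 0
n3 = n1 ∨ D = 0 ∨ 1 = 1
n4 = n2 ∧ n3 = 0 ∧ 1 = 0
n5 = n3 ∧ E = 1 ∧ 0 = 0
n6 = n4 ⊕ F = 0 ⊕ 0 = 0
n7 = n6 ∨ n5 = 0 ∨ 0 = 0
n8 = n7 ∧ n1 = 0 ∧ 0 = 0
So n8 = 0 as required.

A=0, B=0, C=0, D=1, E=0, F=0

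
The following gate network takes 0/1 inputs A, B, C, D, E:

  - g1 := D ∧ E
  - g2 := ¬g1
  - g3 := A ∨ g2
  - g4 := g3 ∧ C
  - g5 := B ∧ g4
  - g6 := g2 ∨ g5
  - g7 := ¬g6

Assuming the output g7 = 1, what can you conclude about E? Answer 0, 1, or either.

g7 = ¬g6 must be 1, so g6 = 0.
g6 = g2 ∨ g5 must be 0, so both g2 = 0 and g5 = 0.
Every assignment with g7 = 1 has E = 1; there are 7 such assignment(s).

1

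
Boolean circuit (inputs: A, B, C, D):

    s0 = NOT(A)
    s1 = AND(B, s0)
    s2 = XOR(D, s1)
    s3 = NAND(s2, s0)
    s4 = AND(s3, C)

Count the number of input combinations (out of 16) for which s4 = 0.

10

s4 = AND(s3, C) must be 0, so at least one of s3, C is 0.
Enumerating the 16 input combinations, 10 give s4 = 0 and 6 give s4 = 1.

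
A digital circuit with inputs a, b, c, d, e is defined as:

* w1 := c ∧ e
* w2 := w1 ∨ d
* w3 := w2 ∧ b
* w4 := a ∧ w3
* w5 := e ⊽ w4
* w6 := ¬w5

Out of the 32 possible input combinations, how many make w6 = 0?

14

w6 = ¬w5 must be 0, so w5 = 1.
Enumerating the 32 input combinations, 14 give w6 = 0 and 18 give w6 = 1.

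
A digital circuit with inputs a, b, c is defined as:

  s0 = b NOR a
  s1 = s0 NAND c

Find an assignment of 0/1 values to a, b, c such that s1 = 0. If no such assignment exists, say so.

Check with a=0, b=0, c=1:
s0 = b NOR a = 0 NOR 0 = 1
s1 = s0 NAND c = 1 NAND 1 = 0
So s1 = 0 as required.

a=0, b=0, c=1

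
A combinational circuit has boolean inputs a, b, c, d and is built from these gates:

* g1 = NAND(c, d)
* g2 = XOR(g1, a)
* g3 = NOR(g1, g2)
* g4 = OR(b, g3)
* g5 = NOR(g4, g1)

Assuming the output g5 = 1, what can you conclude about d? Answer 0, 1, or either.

g5 = NOR(g4, g1) must be 1, so both g4 = 0 and g1 = 0.
g4 = OR(b, g3) must be 0, so both b = 0 and g3 = 0.
g1 = NAND(c, d) must be 0, so both c = 1 and d = 1.
Every assignment with g5 = 1 has d = 1; there are 1 such assignment(s).
  a=1, b=0, c=1, d=1

1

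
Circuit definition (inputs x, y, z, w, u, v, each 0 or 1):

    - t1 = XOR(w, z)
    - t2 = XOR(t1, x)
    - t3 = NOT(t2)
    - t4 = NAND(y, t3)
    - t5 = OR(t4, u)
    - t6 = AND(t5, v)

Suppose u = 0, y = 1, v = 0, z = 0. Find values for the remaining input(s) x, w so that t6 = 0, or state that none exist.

x=1, w=0

Check with u = 0, y = 1, v = 0, z = 0 and x=1, w=0:
t1 = XOR(w, z) = XOR(0, 0) = 0
t2 = XOR(t1, x) = XOR(0, 1) = 1
t3 = NOT(t2) = NOT 1 = 0
t4 = NAND(y, t3) = NAND(1, 0) = 1
t5 = OR(t4, u) = OR(1, 0) = 1
t6 = AND(t5, v) = AND(1, 0) = 0
So t6 = 0.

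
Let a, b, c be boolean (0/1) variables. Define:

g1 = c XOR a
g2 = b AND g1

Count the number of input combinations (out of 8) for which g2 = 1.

g2 = b AND g1 must be 1, so both b = 1 and g1 = 1.
g1 = c XOR a must be 1, so c and a differ.
Enumerating the 8 input combinations, 2 give g2 = 1 and 6 give g2 = 0.

2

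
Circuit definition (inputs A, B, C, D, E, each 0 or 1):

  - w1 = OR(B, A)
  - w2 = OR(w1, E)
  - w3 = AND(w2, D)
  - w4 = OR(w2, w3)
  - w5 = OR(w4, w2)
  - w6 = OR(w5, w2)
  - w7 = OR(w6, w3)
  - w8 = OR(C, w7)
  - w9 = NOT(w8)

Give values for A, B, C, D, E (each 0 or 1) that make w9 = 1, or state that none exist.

A=0, B=0, C=0, D=1, E=0

w9 = NOT(w8) must be 1, so w8 = 0.
w8 = OR(C, w7) must be 0, so both C = 0 and w7 = 0.
w7 = OR(w6, w3) must be 0, so both w6 = 0 and w3 = 0.
Check with A=0, B=0, C=0, D=1, E=0:
w1 = OR(B, A) = OR(0, 0) = 0
w2 = OR(w1, E) = OR(0, 0) = 0
w3 = AND(w2, D) = AND(0, 1) = 0
w4 = OR(w2, w3) = OR(0, 0) = 0
w5 = OR(w4, w2) = OR(0, 0) = 0
w6 = OR(w5, w2) = OR(0, 0) = 0
w7 = OR(w6, w3) = OR(0, 0) = 0
w8 = OR(C, w7) = OR(0, 0) = 0
w9 = NOT(w8) = NOT 0 = 1
So w9 = 1 as required.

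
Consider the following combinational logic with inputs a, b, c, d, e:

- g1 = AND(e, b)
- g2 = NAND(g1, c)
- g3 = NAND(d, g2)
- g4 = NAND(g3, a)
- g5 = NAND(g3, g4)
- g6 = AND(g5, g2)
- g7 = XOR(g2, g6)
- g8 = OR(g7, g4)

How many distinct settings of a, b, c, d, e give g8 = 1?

23

g8 = OR(g7, g4) must be 1, so at least one of g7, g4 is 1.
Enumerating the 32 input combinations, 23 give g8 = 1 and 9 give g8 = 0.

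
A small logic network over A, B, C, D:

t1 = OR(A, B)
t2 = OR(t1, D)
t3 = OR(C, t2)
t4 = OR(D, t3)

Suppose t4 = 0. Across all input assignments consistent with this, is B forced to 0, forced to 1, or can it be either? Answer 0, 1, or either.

0

t4 = OR(D, t3) must be 0, so both D = 0 and t3 = 0.
t3 = OR(C, t2) must be 0, so both C = 0 and t2 = 0.
Every assignment with t4 = 0 has B = 0; there are 1 such assignment(s).
  A=0, B=0, C=0, D=0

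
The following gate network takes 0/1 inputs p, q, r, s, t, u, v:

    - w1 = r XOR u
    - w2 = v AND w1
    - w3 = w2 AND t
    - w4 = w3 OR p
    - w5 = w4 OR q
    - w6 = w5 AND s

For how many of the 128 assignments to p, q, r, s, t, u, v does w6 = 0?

78

w6 = w5 AND s must be 0, so at least one of w5, s is 0.
Enumerating the 128 input combinations, 78 give w6 = 0 and 50 give w6 = 1.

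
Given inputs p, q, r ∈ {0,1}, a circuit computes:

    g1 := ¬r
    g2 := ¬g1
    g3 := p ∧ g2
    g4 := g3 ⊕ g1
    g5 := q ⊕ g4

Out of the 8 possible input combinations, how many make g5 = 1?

g5 = q ⊕ g4 must be 1, so q and g4 differ.
Satisfying assignments:
  p=0, q=0, r=0
  p=0, q=1, r=1
  p=1, q=0, r=0
  p=1, q=0, r=1

4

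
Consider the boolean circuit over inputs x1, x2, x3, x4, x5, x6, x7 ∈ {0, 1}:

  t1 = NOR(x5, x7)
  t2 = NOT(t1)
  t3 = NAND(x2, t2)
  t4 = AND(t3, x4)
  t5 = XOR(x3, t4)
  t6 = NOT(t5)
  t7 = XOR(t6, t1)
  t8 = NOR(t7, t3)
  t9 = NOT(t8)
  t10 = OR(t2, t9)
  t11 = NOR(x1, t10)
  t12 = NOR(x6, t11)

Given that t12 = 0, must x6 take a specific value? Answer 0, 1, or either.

t12 = NOR(x6, t11) must be 0, so at least one of x6, t11 is 1.
Every assignment with t12 = 0 has x6 = 1; there are 64 such assignment(s).

1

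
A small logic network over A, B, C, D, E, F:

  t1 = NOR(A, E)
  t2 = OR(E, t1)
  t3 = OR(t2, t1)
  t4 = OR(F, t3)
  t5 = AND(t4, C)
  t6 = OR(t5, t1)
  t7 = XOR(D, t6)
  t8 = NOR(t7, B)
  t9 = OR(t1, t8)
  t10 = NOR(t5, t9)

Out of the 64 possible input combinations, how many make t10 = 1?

t10 = NOR(t5, t9) must be 1, so both t5 = 0 and t9 = 0.
Enumerating the 64 input combinations, 21 give t10 = 1 and 43 give t10 = 0.

21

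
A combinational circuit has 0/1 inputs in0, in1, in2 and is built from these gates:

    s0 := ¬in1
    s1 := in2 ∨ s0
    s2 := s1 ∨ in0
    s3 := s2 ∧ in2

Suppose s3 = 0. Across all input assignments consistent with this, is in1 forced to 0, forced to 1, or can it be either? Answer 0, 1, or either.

Both values of in1 occur among assignments with s3 = 0:
  in1=0: in0=0, in1=0, in2=0
  in1=1: in0=0, in1=1, in2=0

either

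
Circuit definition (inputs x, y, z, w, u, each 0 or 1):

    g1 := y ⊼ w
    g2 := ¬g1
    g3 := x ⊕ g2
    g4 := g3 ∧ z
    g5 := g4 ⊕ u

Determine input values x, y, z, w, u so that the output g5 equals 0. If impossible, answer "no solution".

x=1, y=0, z=1, w=0, u=1

Check with x=1, y=0, z=1, w=0, u=1:
g1 = y ⊼ w = 0 ⊼ 0 = 1
g2 = ¬g1 = ¬1 = 0
g3 = x ⊕ g2 = 1 ⊕ 0 = 1
g4 = g3 ∧ z = 1 ∧ 1 = 1
g5 = g4 ⊕ u = 1 ⊕ 1 = 0
So g5 = 0 as required.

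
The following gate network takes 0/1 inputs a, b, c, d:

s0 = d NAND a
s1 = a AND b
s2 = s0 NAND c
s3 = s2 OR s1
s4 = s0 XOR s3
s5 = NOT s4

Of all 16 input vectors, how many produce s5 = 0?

s5 = NOT s4 must be 0, so s4 = 1.
Enumerating the 16 input combinations, 9 give s5 = 0 and 7 give s5 = 1.

9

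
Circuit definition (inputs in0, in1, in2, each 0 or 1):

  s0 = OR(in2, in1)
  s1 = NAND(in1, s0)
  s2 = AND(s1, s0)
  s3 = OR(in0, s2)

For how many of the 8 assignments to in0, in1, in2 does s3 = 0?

3

s3 = OR(in0, s2) must be 0, so both in0 = 0 and s2 = 0.
s2 = AND(s1, s0) must be 0, so at least one of s1, s0 is 0.
Satisfying assignments:
  in0=0, in1=0, in2=0
  in0=0, in1=1, in2=0
  in0=0, in1=1, in2=1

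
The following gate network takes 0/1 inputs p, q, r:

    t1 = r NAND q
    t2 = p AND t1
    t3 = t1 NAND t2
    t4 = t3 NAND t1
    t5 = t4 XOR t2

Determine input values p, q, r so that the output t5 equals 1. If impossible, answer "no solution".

t5 = t4 XOR t2 must be 1, so t4 and t2 differ.
Check with p=0 q=1 r=1:
t1 = r NAND q = 1 NAND 1 = 0
t2 = p AND t1 = 0 AND 0 = 0
t3 = t1 NAND t2 = 0 NAND 0 = 1
t4 = t3 NAND t1 = 1 NAND 0 = 1
t5 = t4 XOR t2 = 1 XOR 0 = 1
So t5 = 1 as required.

p=0 q=1 r=1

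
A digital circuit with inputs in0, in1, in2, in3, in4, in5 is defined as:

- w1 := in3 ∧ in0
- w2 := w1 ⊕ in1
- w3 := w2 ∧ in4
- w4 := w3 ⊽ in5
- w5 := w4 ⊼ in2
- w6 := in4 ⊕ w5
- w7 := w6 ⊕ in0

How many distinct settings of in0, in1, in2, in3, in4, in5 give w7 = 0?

32

w7 = w6 ⊕ in0 must be 0, so w6 and in0 are equal.
Enumerating the 64 input combinations, 32 give w7 = 0 and 32 give w7 = 1.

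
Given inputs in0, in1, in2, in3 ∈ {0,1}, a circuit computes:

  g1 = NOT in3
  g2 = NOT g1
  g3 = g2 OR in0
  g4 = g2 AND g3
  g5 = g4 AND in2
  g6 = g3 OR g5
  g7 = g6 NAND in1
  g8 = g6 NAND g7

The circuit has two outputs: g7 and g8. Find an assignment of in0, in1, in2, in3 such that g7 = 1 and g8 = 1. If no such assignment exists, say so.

in0=0 in1=0 in2=0 in3=0

Check with in0=0 in1=0 in2=0 in3=0:
g1 = NOT in3 = NOT 0 = 1
g2 = NOT g1 = NOT 1 = 0
g3 = g2 OR in0 = 0 OR 0 = 0
g4 = g2 AND g3 = 0 AND 0 = 0
g5 = g4 AND in2 = 0 AND 0 = 0
g6 = g3 OR g5 = 0 OR 0 = 0
g7 = g6 NAND in1 = 0 NAND 0 = 1
g8 = g6 NAND g7 = 0 NAND 1 = 1
So g7 = 1 and g8 = 1.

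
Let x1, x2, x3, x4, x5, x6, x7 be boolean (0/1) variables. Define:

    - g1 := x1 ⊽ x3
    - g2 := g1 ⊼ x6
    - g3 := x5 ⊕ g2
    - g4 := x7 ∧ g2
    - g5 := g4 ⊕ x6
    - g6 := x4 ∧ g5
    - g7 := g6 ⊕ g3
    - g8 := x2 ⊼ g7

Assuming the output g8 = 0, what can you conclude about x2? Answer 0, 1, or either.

1

g8 = x2 ⊼ g7 must be 0, so both x2 = 1 and g7 = 1.
g7 = g6 ⊕ g3 must be 1, so g6 and g3 differ.
Every assignment with g8 = 0 has x2 = 1; there are 32 such assignment(s).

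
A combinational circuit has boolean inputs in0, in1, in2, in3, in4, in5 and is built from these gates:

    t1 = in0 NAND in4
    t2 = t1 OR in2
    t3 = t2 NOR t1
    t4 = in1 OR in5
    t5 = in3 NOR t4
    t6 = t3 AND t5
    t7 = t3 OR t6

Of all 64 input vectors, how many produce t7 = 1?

t7 = t3 OR t6 must be 1, so at least one of t3, t6 is 1.
Enumerating the 64 input combinations, 8 give t7 = 1 and 56 give t7 = 0.

8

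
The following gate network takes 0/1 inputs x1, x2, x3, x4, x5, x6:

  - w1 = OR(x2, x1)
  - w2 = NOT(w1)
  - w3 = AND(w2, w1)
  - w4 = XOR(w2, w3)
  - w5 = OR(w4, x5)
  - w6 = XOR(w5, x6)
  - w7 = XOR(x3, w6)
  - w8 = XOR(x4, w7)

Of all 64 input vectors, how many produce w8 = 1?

32

w8 = XOR(x4, w7) must be 1, so x4 and w7 differ.
Enumerating the 64 input combinations, 32 give w8 = 1 and 32 give w8 = 0.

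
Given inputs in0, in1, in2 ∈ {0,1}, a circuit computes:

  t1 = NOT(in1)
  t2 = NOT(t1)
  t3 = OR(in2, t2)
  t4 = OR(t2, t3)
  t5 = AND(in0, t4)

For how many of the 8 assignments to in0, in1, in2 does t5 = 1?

3

t5 = AND(in0, t4) must be 1, so both in0 = 1 and t4 = 1.
Satisfying assignments:
  in0=1, in1=0, in2=1
  in0=1, in1=1, in2=0
  in0=1, in1=1, in2=1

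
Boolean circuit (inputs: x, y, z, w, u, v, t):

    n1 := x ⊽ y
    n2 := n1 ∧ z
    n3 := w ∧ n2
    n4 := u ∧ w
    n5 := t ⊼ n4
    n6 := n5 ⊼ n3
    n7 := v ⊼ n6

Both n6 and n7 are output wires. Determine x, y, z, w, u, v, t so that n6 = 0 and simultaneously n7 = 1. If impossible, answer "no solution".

Check with x=0 y=0 z=1 w=1 u=1 v=1 t=0:
n1 = x ⊽ y = 0 ⊽ 0 = 1
n2 = n1 ∧ z = 1 ∧ 1 = 1
n3 = w ∧ n2 = 1 ∧ 1 = 1
n4 = u ∧ w = 1 ∧ 1 = 1
n5 = t ⊼ n4 = 0 ⊼ 1 = 1
n6 = n5 ⊼ n3 = 1 ⊼ 1 = 0
n7 = v ⊼ n6 = 1 ⊼ 0 = 1
So n6 = 0 and n7 = 1.

x=0 y=0 z=1 w=1 u=1 v=1 t=0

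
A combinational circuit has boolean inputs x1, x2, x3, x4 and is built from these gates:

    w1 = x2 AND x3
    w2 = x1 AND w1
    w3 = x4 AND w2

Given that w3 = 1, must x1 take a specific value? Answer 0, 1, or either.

w3 = x4 AND w2 must be 1, so both x4 = 1 and w2 = 1.
w2 = x1 AND w1 must be 1, so both x1 = 1 and w1 = 1.
w1 = x2 AND x3 must be 1, so both x2 = 1 and x3 = 1.
Every assignment with w3 = 1 has x1 = 1; there are 1 such assignment(s).
  x1=1, x2=1, x3=1, x4=1

1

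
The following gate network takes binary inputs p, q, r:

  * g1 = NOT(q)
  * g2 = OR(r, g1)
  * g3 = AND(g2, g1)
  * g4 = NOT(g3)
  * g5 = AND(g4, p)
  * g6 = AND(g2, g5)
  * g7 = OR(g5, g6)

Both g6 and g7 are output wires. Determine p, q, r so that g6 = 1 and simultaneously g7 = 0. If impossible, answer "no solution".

no solution exists

Across all 8 input combinations, none give both g6 = 1 and g7 = 0.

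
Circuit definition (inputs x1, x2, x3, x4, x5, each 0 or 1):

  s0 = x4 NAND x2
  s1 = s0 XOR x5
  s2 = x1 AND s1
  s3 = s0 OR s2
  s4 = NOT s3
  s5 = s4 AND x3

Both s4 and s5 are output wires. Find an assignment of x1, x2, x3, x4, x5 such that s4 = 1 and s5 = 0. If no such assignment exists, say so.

Check with x1=1, x2=1, x3=0, x4=1, x5=0:
s0 = x4 NAND x2 = 1 NAND 1 = 0
s1 = s0 XOR x5 = 0 XOR 0 = 0
s2 = x1 AND s1 = 1 AND 0 = 0
s3 = s0 OR s2 = 0 OR 0 = 0
s4 = NOT s3 = NOT 0 = 1
s5 = s4 AND x3 = 1 AND 0 = 0
So s4 = 1 and s5 = 0.

x1=1, x2=1, x3=0, x4=1, x5=0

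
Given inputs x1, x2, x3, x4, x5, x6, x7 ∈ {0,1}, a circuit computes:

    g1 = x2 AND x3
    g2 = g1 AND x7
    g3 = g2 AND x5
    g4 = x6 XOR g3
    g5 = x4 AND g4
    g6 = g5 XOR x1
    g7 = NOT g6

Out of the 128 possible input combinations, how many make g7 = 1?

g7 = NOT g6 must be 1, so g6 = 0.
g6 = g5 XOR x1 must be 0, so g5 and x1 are equal.
Enumerating the 128 input combinations, 64 give g7 = 1 and 64 give g7 = 0.

64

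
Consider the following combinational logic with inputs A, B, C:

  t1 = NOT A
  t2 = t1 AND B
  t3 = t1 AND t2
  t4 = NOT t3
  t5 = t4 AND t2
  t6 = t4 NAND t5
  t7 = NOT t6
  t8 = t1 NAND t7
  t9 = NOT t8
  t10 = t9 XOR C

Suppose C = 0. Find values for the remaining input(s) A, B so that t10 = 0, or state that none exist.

Check with C = 0 and A=0, B=1:
t1 = NOT A = NOT 0 = 1
t2 = t1 AND B = 1 AND 1 = 1
t3 = t1 AND t2 = 1 AND 1 = 1
t4 = NOT t3 = NOT 1 = 0
t5 = t4 AND t2 = 0 AND 1 = 0
t6 = t4 NAND t5 = 0 NAND 0 = 1
t7 = NOT t6 = NOT 1 = 0
t8 = t1 NAND t7 = 1 NAND 0 = 1
t9 = NOT t8 = NOT 1 = 0
t10 = t9 XOR C = 0 XOR 0 = 0
So t10 = 0.

A=0 B=1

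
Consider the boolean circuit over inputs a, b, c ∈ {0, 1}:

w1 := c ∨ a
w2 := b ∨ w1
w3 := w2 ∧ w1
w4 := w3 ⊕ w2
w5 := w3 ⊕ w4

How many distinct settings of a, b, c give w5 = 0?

1

w5 = w3 ⊕ w4 must be 0, so w3 and w4 are equal.
Satisfying assignments:
  a=0, b=0, c=0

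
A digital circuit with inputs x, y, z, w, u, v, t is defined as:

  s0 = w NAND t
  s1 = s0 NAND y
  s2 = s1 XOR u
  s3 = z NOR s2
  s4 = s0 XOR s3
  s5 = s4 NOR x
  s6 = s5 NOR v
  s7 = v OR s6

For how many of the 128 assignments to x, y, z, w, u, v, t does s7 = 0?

12

s7 = v OR s6 must be 0, so both v = 0 and s6 = 0.
Enumerating the 128 input combinations, 12 give s7 = 0 and 116 give s7 = 1.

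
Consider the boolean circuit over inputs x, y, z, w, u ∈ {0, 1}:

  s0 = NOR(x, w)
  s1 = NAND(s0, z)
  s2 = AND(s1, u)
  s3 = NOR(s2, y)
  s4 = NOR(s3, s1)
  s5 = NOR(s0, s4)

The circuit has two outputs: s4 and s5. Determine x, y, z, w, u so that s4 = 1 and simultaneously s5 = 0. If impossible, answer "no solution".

Check with x=0, y=1, z=1, w=0, u=0:
s0 = NOR(x, w) = NOR(0, 0) = 1
s1 = NAND(s0, z) = NAND(1, 1) = 0
s2 = AND(s1, u) = AND(0, 0) = 0
s3 = NOR(s2, y) = NOR(0, 1) = 0
s4 = NOR(s3, s1) = NOR(0, 0) = 1
s5 = NOR(s0, s4) = NOR(1, 1) = 0
So s4 = 1 and s5 = 0.

x=0, y=1, z=1, w=0, u=0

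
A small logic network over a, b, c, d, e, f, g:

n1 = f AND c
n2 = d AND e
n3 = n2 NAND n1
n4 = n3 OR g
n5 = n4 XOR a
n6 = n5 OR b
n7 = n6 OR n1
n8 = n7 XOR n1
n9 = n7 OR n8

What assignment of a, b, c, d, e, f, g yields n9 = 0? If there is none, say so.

n9 = n7 OR n8 must be 0, so both n7 = 0 and n8 = 0.
n7 = n6 OR n1 must be 0, so both n6 = 0 and n1 = 0.
n8 = n7 XOR n1 must be 0, so n7 and n1 are equal.
Check with a=1, b=0, c=1, d=1, e=0, f=0, g=0:
n1 = f AND c = 0 AND 1 = 0
n2 = d AND e = 1 AND 0 = 0
n3 = n2 NAND n1 = 0 NAND 0 = 1
n4 = n3 OR g = 1 OR 0 = 1
n5 = n4 XOR a = 1 XOR 1 = 0
n6 = n5 OR b = 0 OR 0 = 0
n7 = n6 OR n1 = 0 OR 0 = 0
n8 = n7 XOR n1 = 0 XOR 0 = 0
n9 = n7 OR n8 = 0 OR 0 = 0
So n9 = 0 as required.

a=1, b=0, c=1, d=1, e=0, f=0, g=0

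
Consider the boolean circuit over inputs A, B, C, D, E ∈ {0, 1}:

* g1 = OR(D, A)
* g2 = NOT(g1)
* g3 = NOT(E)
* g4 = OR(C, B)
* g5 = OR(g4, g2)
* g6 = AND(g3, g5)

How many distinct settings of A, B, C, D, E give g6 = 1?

13

g6 = AND(g3, g5) must be 1, so both g3 = 1 and g5 = 1.
Enumerating the 32 input combinations, 13 give g6 = 1 and 19 give g6 = 0.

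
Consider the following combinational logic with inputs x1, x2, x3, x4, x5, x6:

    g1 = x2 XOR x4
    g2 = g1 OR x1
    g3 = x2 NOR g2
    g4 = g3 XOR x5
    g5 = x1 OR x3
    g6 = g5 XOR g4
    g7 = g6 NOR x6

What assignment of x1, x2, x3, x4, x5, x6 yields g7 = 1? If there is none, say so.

Check with x1=0 x2=1 x3=1 x4=0 x5=1 x6=0:
g1 = x2 XOR x4 = 1 XOR 0 = 1
g2 = g1 OR x1 = 1 OR 0 = 1
g3 = x2 NOR g2 = 1 NOR 1 = 0
g4 = g3 XOR x5 = 0 XOR 1 = 1
g5 = x1 OR x3 = 0 OR 1 = 1
g6 = g5 XOR g4 = 1 XOR 1 = 0
g7 = g6 NOR x6 = 0 NOR 0 = 1
So g7 = 1 as required.

x1=0 x2=1 x3=1 x4=0 x5=1 x6=0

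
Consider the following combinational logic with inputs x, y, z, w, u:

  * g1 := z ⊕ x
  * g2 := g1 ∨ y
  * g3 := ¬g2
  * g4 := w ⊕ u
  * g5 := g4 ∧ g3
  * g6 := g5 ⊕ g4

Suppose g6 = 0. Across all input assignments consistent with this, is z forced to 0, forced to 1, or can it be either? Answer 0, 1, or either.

Both values of z occur among assignments with g6 = 0:
  z=0: x=0, y=0, z=0, w=0, u=0
  z=1: x=0, y=0, z=1, w=0, u=0

either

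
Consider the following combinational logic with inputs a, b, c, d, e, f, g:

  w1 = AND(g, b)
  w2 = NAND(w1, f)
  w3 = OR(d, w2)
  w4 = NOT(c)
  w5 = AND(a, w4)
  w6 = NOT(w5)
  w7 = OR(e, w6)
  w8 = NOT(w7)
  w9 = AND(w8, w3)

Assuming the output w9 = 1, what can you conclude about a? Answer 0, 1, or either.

w9 = AND(w8, w3) must be 1, so both w8 = 1 and w3 = 1.
w8 = NOT(w7) must be 1, so w7 = 0.
w3 = OR(d, w2) must be 1, so at least one of d, w2 is 1.
Every assignment with w9 = 1 has a = 1; there are 15 such assignment(s).

1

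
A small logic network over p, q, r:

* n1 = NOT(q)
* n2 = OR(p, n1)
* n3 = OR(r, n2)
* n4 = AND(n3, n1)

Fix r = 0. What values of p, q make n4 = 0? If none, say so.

n4 = AND(n3, n1) must be 0, so at least one of n3, n1 is 0.
Check with r = 0 and p=0, q=1:
n1 = NOT(q) = NOT 1 = 0
n2 = OR(p, n1) = OR(0, 0) = 0
n3 = OR(r, n2) = OR(0, 0) = 0
n4 = AND(n3, n1) = AND(0, 0) = 0
So n4 = 0.

p=0, q=1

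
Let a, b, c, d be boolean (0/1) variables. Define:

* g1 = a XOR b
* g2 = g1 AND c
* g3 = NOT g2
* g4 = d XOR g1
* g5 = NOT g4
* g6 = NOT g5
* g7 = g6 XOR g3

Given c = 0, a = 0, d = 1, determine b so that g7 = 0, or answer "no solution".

g7 = g6 XOR g3 must be 0, so g6 and g3 are equal.
Check with c = 0, a = 0, d = 1 and b=0:
g1 = a XOR b = 0 XOR 0 = 0
g2 = g1 AND c = 0 AND 0 = 0
g3 = NOT g2 = NOT 0 = 1
g4 = d XOR g1 = 1 XOR 0 = 1
g5 = NOT g4 = NOT 1 = 0
g6 = NOT g5 = NOT 0 = 1
g7 = g6 XOR g3 = 1 XOR 1 = 0
So g7 = 0.

b=0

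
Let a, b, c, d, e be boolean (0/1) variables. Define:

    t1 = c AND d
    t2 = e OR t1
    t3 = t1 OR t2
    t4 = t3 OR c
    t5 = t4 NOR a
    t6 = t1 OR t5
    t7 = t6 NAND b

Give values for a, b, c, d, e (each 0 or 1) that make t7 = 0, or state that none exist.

a=1 b=1 c=1 d=1 e=0

Check with a=1 b=1 c=1 d=1 e=0:
t1 = c AND d = 1 AND 1 = 1
t2 = e OR t1 = 0 OR 1 = 1
t3 = t1 OR t2 = 1 OR 1 = 1
t4 = t3 OR c = 1 OR 1 = 1
t5 = t4 NOR a = 1 NOR 1 = 0
t6 = t1 OR t5 = 1 OR 0 = 1
t7 = t6 NAND b = 1 NAND 1 = 0
So t7 = 0 as required.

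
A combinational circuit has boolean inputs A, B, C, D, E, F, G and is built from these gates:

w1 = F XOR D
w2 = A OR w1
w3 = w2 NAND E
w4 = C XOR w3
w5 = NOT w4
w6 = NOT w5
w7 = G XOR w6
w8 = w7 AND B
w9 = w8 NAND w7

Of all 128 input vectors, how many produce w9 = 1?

96

w9 = w8 NAND w7 must be 1, so at least one of w8, w7 is 0.
Enumerating the 128 input combinations, 96 give w9 = 1 and 32 give w9 = 0.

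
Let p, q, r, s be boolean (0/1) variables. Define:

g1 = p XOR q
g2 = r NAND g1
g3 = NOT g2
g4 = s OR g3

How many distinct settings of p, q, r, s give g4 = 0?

g4 = s OR g3 must be 0, so both s = 0 and g3 = 0.
g3 = NOT g2 must be 0, so g2 = 1.
g2 = r NAND g1 must be 1, so at least one of r, g1 is 0.
Enumerating the 16 input combinations, 6 give g4 = 0 and 10 give g4 = 1.

6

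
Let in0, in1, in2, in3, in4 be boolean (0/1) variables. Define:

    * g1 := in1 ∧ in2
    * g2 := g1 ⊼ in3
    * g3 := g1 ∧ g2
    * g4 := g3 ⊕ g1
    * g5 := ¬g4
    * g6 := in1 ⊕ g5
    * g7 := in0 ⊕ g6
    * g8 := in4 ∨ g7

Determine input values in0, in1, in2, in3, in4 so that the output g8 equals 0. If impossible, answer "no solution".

in0=0, in1=1, in2=0, in3=1, in4=0

g8 = in4 ∨ g7 must be 0, so both in4 = 0 and g7 = 0.
Check with in0=0, in1=1, in2=0, in3=1, in4=0:
g1 = in1 ∧ in2 = 1 ∧ 0 = 0
g2 = g1 ⊼ in3 = 0 ⊼ 1 = 1
g3 = g1 ∧ g2 = 0 ∧ 1 = 0
g4 = g3 ⊕ g1 = 0 ⊕ 0 = 0
g5 = ¬g4 = ¬0 = 1
g6 = in1 ⊕ g5 = 1 ⊕ 1 = 0
g7 = in0 ⊕ g6 = 0 ⊕ 0 = 0
g8 = in4 ∨ g7 = 0 ∨ 0 = 0
So g8 = 0 as required.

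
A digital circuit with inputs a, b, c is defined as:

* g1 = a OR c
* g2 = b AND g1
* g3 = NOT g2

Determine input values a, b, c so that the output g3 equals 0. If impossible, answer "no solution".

a=1, b=1, c=1

g3 = NOT g2 must be 0, so g2 = 1.
g2 = b AND g1 must be 1, so both b = 1 and g1 = 1.
g1 = a OR c must be 1, so at least one of a, c is 1.
Check with a=1, b=1, c=1:
g1 = a OR c = 1 OR 1 = 1
g2 = b AND g1 = 1 AND 1 = 1
g3 = NOT g2 = NOT 1 = 0
So g3 = 0 as required.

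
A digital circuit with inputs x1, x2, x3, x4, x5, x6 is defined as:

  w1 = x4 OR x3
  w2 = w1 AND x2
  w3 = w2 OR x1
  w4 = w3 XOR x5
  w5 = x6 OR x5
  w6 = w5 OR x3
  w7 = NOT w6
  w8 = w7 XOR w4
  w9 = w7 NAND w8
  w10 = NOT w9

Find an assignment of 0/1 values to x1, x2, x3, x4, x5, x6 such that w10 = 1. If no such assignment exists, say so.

w10 = NOT w9 must be 1, so w9 = 0.
w9 = w7 NAND w8 must be 0, so both w7 = 1 and w8 = 1.
Check with x1=0, x2=0, x3=0, x4=1, x5=0, x6=0:
w1 = x4 OR x3 = 1 OR 0 = 1
w2 = w1 AND x2 = 1 AND 0 = 0
w3 = w2 OR x1 = 0 OR 0 = 0
w4 = w3 XOR x5 = 0 XOR 0 = 0
w5 = x6 OR x5 = 0 OR 0 = 0
w6 = w5 OR x3 = 0 OR 0 = 0
w7 = NOT w6 = NOT 0 = 1
w8 = w7 XOR w4 = 1 XOR 0 = 1
w9 = w7 NAND w8 = 1 NAND 1 = 0
w10 = NOT w9 = NOT 0 = 1
So w10 = 1 as required.

x1=0, x2=0, x3=0, x4=1, x5=0, x6=0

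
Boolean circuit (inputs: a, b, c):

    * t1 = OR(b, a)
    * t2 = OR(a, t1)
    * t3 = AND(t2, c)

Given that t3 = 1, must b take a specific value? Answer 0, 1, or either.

Both values of b occur among assignments with t3 = 1:
  b=0: a=1, b=0, c=1
  b=1: a=0, b=1, c=1

either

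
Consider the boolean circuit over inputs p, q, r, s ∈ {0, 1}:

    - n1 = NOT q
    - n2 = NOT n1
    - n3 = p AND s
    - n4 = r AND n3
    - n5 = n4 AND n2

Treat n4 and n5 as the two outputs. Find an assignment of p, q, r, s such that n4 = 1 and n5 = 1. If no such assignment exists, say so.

p=1 q=1 r=1 s=1

Check with p=1 q=1 r=1 s=1:
n1 = NOT q = NOT 1 = 0
n2 = NOT n1 = NOT 0 = 1
n3 = p AND s = 1 AND 1 = 1
n4 = r AND n3 = 1 AND 1 = 1
n5 = n4 AND n2 = 1 AND 1 = 1
So n4 = 1 and n5 = 1.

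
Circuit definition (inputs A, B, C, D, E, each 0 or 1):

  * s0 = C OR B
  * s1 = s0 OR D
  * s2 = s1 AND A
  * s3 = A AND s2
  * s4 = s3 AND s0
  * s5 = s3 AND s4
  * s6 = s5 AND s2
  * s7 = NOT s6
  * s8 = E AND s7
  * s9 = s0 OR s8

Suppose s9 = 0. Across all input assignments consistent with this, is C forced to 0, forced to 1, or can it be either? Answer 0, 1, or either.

s9 = s0 OR s8 must be 0, so both s0 = 0 and s8 = 0.
Every assignment with s9 = 0 has C = 0; there are 4 such assignment(s).
  A=0, B=0, C=0, D=0, E=0
  A=0, B=0, C=0, D=1, E=0
  A=1, B=0, C=0, D=0, E=0
  A=1, B=0, C=0, D=1, E=0

0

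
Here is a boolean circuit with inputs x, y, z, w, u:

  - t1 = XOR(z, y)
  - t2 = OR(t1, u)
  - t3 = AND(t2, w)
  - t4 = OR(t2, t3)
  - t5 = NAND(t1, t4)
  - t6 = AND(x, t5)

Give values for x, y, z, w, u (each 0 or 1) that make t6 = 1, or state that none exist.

t6 = AND(x, t5) must be 1, so both x = 1 and t5 = 1.
t5 = NAND(t1, t4) must be 1, so at least one of t1, t4 is 0.
Check with x=1, y=0, z=0, w=0, u=0:
t1 = XOR(z, y) = XOR(0, 0) = 0
t2 = OR(t1, u) = OR(0, 0) = 0
t3 = AND(t2, w) = AND(0, 0) = 0
t4 = OR(t2, t3) = OR(0, 0) = 0
t5 = NAND(t1, t4) = NAND(0, 0) = 1
t6 = AND(x, t5) = AND(1, 1) = 1
So t6 = 1 as required.

x=1, y=0, z=0, w=0, u=0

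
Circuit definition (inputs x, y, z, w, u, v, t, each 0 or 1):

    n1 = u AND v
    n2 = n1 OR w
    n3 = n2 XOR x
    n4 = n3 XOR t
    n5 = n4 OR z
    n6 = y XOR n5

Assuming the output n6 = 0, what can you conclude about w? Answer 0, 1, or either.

Both values of w occur among assignments with n6 = 0:
  w=0: x=0, y=0, z=0, w=0, u=0, v=0, t=0
  w=1: x=0, y=0, z=0, w=1, u=0, v=0, t=1

either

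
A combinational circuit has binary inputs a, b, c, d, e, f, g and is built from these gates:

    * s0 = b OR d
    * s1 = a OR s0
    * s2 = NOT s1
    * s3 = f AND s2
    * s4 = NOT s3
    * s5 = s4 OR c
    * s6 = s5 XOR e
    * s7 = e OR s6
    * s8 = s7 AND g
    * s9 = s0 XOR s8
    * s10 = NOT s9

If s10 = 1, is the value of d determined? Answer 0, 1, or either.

either

Both values of d occur among assignments with s10 = 1:
  d=0: a=0, b=0, c=0, d=0, e=0, f=0, g=0
  d=1: a=0, b=0, c=0, d=1, e=0, f=0, g=1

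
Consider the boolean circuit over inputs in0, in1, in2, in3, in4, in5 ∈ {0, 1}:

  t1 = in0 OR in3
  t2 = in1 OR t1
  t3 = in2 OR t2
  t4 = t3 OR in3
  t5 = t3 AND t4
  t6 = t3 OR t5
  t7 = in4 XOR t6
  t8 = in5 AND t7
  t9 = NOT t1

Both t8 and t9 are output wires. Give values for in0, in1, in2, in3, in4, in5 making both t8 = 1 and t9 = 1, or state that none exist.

in0=0 in1=0 in2=1 in3=0 in4=0 in5=1

Check with in0=0 in1=0 in2=1 in3=0 in4=0 in5=1:
t1 = in0 OR in3 = 0 OR 0 = 0
t2 = in1 OR t1 = 0 OR 0 = 0
t3 = in2 OR t2 = 1 OR 0 = 1
t4 = t3 OR in3 = 1 OR 0 = 1
t5 = t3 AND t4 = 1 AND 1 = 1
t6 = t3 OR t5 = 1 OR 1 = 1
t7 = in4 XOR t6 = 0 XOR 1 = 1
t8 = in5 AND t7 = 1 AND 1 = 1
t9 = NOT t1 = NOT 0 = 1
So t8 = 1 and t9 = 1.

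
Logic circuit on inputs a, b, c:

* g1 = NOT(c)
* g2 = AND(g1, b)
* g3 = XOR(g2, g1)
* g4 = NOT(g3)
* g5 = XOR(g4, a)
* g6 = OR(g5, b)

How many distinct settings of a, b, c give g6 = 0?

2

g6 = OR(g5, b) must be 0, so both g5 = 0 and b = 0.
g5 = XOR(g4, a) must be 0, so g4 and a are equal.
Enumerating the 8 input combinations, 2 give g6 = 0 and 6 give g6 = 1.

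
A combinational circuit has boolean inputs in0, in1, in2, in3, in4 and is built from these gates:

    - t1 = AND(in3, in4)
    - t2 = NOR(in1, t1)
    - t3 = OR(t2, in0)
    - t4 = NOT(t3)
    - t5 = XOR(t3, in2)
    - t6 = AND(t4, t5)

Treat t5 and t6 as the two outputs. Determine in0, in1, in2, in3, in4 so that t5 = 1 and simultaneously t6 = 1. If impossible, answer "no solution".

in0=0, in1=1, in2=1, in3=0, in4=0

Check with in0=0, in1=1, in2=1, in3=0, in4=0:
t1 = AND(in3, in4) = AND(0, 0) = 0
t2 = NOR(in1, t1) = NOR(1, 0) = 0
t3 = OR(t2, in0) = OR(0, 0) = 0
t4 = NOT(t3) = NOT 0 = 1
t5 = XOR(t3, in2) = XOR(0, 1) = 1
t6 = AND(t4, t5) = AND(1, 1) = 1
So t5 = 1 and t6 = 1.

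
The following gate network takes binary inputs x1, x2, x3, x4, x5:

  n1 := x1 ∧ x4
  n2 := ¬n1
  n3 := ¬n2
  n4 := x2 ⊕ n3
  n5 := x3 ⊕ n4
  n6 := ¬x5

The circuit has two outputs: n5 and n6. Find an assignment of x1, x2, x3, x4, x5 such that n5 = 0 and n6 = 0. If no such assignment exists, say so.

Check with x1=0, x2=0, x3=0, x4=0, x5=1:
n1 = x1 ∧ x4 = 0 ∧ 0 = 0
n2 = ¬n1 = ¬0 = 1
n3 = ¬n2 = ¬1 = 0
n4 = x2 ⊕ n3 = 0 ⊕ 0 = 0
n5 = x3 ⊕ n4 = 0 ⊕ 0 = 0
n6 = ¬x5 = ¬1 = 0
So n5 = 0 and n6 = 0.

x1=0, x2=0, x3=0, x4=0, x5=1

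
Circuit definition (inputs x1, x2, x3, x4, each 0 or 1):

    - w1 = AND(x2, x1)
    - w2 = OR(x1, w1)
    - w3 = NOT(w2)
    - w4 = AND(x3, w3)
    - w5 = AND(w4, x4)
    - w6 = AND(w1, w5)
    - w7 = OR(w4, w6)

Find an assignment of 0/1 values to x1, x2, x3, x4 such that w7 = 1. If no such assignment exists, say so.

x1=0, x2=0, x3=1, x4=0

w7 = OR(w4, w6) must be 1, so at least one of w4, w6 is 1.
Check with x1=0, x2=0, x3=1, x4=0:
w1 = AND(x2, x1) = AND(0, 0) = 0
w2 = OR(x1, w1) = OR(0, 0) = 0
w3 = NOT(w2) = NOT 0 = 1
w4 = AND(x3, w3) = AND(1, 1) = 1
w5 = AND(w4, x4) = AND(1, 0) = 0
w6 = AND(w1, w5) = AND(0, 0) = 0
w7 = OR(w4, w6) = OR(1, 0) = 1
So w7 = 1 as required.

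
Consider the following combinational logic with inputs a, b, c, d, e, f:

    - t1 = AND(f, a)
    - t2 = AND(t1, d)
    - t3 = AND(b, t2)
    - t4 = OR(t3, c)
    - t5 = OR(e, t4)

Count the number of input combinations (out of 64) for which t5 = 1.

t5 = OR(e, t4) must be 1, so at least one of e, t4 is 1.
Enumerating the 64 input combinations, 49 give t5 = 1 and 15 give t5 = 0.

49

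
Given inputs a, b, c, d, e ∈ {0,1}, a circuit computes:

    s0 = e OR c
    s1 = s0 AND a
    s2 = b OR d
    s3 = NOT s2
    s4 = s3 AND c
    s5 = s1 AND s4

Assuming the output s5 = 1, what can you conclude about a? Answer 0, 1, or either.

s5 = s1 AND s4 must be 1, so both s1 = 1 and s4 = 1.
s1 = s0 AND a must be 1, so both s0 = 1 and a = 1.
Every assignment with s5 = 1 has a = 1; there are 2 such assignment(s).
  a=1, b=0, c=1, d=0, e=0
  a=1, b=0, c=1, d=0, e=1

1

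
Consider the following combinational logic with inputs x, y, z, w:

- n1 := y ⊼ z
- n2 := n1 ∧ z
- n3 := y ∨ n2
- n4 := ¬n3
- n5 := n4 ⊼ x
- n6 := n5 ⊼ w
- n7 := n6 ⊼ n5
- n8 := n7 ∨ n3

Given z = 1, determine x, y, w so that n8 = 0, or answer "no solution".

no solution exists

With z = 1 fixed, none of the 8 settings of x, y, w give n8 = 0.
For example, with x=1, y=0, w=1:
n1 = y ⊼ z = 0 ⊼ 1 = 1
n2 = n1 ∧ z = 1 ∧ 1 = 1
n3 = y ∨ n2 = 0 ∨ 1 = 1
n4 = ¬n3 = ¬1 = 0
n5 = n4 ⊼ x = 0 ⊼ 1 = 1
n6 = n5 ⊼ w = 1 ⊼ 1 = 0
n7 = n6 ⊼ n5 = 0 ⊼ 1 = 1
n8 = n7 ∨ n3 = 1 ∨ 1 = 1
giving n8 = 1 ≠ 0.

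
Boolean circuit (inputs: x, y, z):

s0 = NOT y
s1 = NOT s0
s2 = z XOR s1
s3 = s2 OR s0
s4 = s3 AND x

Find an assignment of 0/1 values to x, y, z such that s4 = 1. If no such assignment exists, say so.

s4 = s3 AND x must be 1, so both s3 = 1 and x = 1.
Check with x=1, y=0, z=1:
s0 = NOT y = NOT 0 = 1
s1 = NOT s0 = NOT 1 = 0
s2 = z XOR s1 = 1 XOR 0 = 1
s3 = s2 OR s0 = 1 OR 1 = 1
s4 = s3 AND x = 1 AND 1 = 1
So s4 = 1 as required.

x=1, y=0, z=1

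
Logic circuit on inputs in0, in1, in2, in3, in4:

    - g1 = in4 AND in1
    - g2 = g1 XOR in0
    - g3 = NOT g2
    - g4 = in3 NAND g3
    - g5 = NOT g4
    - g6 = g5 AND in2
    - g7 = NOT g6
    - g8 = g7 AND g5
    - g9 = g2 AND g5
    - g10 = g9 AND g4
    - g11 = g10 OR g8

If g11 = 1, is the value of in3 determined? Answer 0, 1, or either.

g11 = g10 OR g8 must be 1, so at least one of g10, g8 is 1.
Every assignment with g11 = 1 has in3 = 1; there are 4 such assignment(s).
  in0=0, in1=0, in2=0, in3=1, in4=0
  in0=0, in1=0, in2=0, in3=1, in4=1
  in0=0, in1=1, in2=0, in3=1, in4=0
  in0=1, in1=1, in2=0, in3=1, in4=1

1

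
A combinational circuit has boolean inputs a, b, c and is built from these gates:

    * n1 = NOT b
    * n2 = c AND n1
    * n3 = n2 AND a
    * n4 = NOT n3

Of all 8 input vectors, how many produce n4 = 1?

n4 = NOT n3 must be 1, so n3 = 0.
n3 = n2 AND a must be 0, so at least one of n2, a is 0.
Enumerating the 8 input combinations, 7 give n4 = 1 and 1 give n4 = 0.

7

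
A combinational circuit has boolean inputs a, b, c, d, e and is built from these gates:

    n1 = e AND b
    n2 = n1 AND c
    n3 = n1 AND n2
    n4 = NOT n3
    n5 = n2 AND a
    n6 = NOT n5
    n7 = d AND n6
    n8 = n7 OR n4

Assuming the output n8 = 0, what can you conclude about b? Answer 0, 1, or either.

n8 = n7 OR n4 must be 0, so both n7 = 0 and n4 = 0.
Every assignment with n8 = 0 has b = 1; there are 3 such assignment(s).
  a=0, b=1, c=1, d=0, e=1
  a=1, b=1, c=1, d=0, e=1
  a=1, b=1, c=1, d=1, e=1

1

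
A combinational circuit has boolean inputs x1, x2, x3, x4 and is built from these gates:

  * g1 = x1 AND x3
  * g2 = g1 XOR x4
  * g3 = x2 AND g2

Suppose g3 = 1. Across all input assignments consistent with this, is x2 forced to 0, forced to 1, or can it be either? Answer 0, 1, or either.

1

g3 = x2 AND g2 must be 1, so both x2 = 1 and g2 = 1.
g2 = g1 XOR x4 must be 1, so g1 and x4 differ.
Every assignment with g3 = 1 has x2 = 1; there are 4 such assignment(s).
  x1=0, x2=1, x3=0, x4=1
  x1=0, x2=1, x3=1, x4=1
  x1=1, x2=1, x3=0, x4=1
  x1=1, x2=1, x3=1, x4=0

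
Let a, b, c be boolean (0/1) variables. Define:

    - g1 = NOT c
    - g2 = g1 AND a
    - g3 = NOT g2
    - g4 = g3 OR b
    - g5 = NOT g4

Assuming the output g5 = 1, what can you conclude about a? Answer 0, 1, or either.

1

g5 = NOT g4 must be 1, so g4 = 0.
g4 = g3 OR b must be 0, so both g3 = 0 and b = 0.
g3 = NOT g2 must be 0, so g2 = 1.
Every assignment with g5 = 1 has a = 1; there are 1 such assignment(s).
  a=1, b=0, c=0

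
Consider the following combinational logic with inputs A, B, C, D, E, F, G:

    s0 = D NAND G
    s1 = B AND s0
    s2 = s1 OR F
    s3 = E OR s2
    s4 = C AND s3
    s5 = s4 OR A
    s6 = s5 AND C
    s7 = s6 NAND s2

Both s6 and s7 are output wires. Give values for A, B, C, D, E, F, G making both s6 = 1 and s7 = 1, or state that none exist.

A=0, B=0, C=1, D=0, E=1, F=0, G=0

Check with A=0, B=0, C=1, D=0, E=1, F=0, G=0:
s0 = D NAND G = 0 NAND 0 = 1
s1 = B AND s0 = 0 AND 1 = 0
s2 = s1 OR F = 0 OR 0 = 0
s3 = E OR s2 = 1 OR 0 = 1
s4 = C AND s3 = 1 AND 1 = 1
s5 = s4 OR A = 1 OR 0 = 1
s6 = s5 AND C = 1 AND 1 = 1
s7 = s6 NAND s2 = 1 NAND 0 = 1
So s6 = 1 and s7 = 1.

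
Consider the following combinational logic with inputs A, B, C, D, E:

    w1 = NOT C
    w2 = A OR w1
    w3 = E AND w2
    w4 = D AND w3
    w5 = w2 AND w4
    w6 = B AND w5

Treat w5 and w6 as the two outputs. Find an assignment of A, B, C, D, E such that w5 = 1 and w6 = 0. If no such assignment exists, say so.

A=0, B=0, C=0, D=1, E=1

Check with A=0, B=0, C=0, D=1, E=1:
w1 = NOT C = NOT 0 = 1
w2 = A OR w1 = 0 OR 1 = 1
w3 = E AND w2 = 1 AND 1 = 1
w4 = D AND w3 = 1 AND 1 = 1
w5 = w2 AND w4 = 1 AND 1 = 1
w6 = B AND w5 = 0 AND 1 = 0
So w5 = 1 and w6 = 0.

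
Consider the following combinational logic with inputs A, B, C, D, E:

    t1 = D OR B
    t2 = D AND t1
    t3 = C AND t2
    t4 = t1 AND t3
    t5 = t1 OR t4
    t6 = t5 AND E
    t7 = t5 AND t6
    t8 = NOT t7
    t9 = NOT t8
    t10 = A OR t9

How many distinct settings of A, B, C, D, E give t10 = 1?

t10 = A OR t9 must be 1, so at least one of A, t9 is 1.
Enumerating the 32 input combinations, 22 give t10 = 1 and 10 give t10 = 0.

22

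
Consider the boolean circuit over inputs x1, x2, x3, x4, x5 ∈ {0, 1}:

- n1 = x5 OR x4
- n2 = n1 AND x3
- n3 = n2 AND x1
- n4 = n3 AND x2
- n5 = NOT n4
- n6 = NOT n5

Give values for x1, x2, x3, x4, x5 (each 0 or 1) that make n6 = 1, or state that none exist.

x1=1 x2=1 x3=1 x4=1 x5=0

n6 = NOT n5 must be 1, so n5 = 0.
n5 = NOT n4 must be 0, so n4 = 1.
Check with x1=1 x2=1 x3=1 x4=1 x5=0:
n1 = x5 OR x4 = 0 OR 1 = 1
n2 = n1 AND x3 = 1 AND 1 = 1
n3 = n2 AND x1 = 1 AND 1 = 1
n4 = n3 AND x2 = 1 AND 1 = 1
n5 = NOT n4 = NOT 1 = 0
n6 = NOT n5 = NOT 0 = 1
So n6 = 1 as required.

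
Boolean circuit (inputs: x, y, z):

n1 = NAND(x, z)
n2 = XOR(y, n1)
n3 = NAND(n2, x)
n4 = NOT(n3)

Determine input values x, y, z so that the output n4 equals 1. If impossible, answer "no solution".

n4 = NOT(n3) must be 1, so n3 = 0.
Check with x=1 y=0 z=0:
n1 = NAND(x, z) = NAND(1, 0) = 1
n2 = XOR(y, n1) = XOR(0, 1) = 1
n3 = NAND(n2, x) = NAND(1, 1) = 0
n4 = NOT(n3) = NOT 0 = 1
So n4 = 1 as required.

x=1 y=0 z=0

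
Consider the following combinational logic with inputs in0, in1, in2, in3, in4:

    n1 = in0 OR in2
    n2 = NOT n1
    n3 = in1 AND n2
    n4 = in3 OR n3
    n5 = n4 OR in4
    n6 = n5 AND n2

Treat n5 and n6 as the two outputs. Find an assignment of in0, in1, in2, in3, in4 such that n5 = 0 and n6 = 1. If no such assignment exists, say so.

no solution exists

Across all 32 input combinations, none give both n5 = 0 and n6 = 1.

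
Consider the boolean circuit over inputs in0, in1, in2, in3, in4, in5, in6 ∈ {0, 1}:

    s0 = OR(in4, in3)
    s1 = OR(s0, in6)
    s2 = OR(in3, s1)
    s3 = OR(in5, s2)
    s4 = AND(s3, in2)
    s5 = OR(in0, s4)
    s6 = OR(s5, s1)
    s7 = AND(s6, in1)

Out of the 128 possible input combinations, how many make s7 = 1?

61

s7 = AND(s6, in1) must be 1, so both s6 = 1 and in1 = 1.
s6 = OR(s5, s1) must be 1, so at least one of s5, s1 is 1.
Enumerating the 128 input combinations, 61 give s7 = 1 and 67 give s7 = 0.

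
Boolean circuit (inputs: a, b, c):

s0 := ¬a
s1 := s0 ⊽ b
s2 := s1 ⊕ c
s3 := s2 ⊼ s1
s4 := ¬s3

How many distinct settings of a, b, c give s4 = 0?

s4 = ¬s3 must be 0, so s3 = 1.
s3 = s2 ⊼ s1 must be 1, so at least one of s2, s1 is 0.
Enumerating the 8 input combinations, 7 give s4 = 0 and 1 give s4 = 1.

7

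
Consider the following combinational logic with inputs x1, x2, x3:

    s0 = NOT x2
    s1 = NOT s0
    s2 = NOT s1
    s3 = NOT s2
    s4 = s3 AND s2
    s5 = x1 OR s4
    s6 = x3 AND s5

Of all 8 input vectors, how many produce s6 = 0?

s6 = x3 AND s5 must be 0, so at least one of x3, s5 is 0.
Enumerating the 8 input combinations, 6 give s6 = 0 and 2 give s6 = 1.

6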